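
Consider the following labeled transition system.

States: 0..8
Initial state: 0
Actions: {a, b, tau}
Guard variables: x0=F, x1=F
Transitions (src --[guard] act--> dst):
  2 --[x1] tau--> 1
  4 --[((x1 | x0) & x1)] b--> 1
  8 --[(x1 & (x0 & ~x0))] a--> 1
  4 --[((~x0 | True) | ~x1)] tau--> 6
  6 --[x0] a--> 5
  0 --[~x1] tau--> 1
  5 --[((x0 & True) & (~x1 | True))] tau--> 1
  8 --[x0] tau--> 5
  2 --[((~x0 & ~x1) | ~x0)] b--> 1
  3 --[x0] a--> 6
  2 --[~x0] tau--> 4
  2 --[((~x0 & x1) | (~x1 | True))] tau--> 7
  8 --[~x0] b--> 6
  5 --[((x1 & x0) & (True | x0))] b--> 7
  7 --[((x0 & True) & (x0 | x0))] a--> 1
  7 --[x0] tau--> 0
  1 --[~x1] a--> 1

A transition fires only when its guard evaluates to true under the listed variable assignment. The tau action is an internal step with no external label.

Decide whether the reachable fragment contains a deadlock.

Reachable = {0,1}
  0: tau→1  [1 out]
  1: a→1  [1 out]

Answer: DEADLOCK-FREE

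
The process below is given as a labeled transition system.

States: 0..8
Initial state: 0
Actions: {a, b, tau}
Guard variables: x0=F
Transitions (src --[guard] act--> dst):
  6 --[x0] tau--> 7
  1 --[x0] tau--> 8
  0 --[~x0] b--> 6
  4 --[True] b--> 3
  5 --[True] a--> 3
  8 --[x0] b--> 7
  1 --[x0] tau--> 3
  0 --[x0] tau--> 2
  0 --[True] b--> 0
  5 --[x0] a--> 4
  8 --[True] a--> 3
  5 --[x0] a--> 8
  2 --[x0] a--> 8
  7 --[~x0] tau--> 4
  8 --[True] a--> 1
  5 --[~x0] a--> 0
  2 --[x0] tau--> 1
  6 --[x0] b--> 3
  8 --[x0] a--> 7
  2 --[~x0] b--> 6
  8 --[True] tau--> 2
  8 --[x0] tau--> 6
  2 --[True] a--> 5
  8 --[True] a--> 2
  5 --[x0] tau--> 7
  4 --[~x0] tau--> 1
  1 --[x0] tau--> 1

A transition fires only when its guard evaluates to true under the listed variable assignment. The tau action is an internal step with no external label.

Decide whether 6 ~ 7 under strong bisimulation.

Refine partition for ~:
  round 0: {{0,1,2,3,4,5,6,7,8}}
  round 1: {{0},{1,3,6},{2},{4},{5},{7},{8}}
7 equivalence class(es) (converged in 2)
6∈{1,3,6}, 7∈{7}

Answer: NOT BISIMILAR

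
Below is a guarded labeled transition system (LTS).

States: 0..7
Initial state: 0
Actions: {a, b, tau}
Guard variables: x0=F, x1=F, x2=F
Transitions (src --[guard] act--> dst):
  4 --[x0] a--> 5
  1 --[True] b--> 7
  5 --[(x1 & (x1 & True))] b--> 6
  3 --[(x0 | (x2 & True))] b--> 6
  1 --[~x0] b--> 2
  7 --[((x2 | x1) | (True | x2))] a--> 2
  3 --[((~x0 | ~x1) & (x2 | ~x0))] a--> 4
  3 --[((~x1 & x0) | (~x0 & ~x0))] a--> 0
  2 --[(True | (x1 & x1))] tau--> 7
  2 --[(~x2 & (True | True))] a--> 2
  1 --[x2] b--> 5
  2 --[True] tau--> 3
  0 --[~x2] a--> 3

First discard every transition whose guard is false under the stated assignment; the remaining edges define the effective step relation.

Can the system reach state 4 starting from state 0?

Guard filter leaves 9 enabled edge(s).
Layer 0: {0}
Layer 1: {3}  now seen {0,3}
Layer 2: {4}  now seen {0,3,4}
Reach set: {0,3,4}
witness 4: a·a

Answer: REACHABLE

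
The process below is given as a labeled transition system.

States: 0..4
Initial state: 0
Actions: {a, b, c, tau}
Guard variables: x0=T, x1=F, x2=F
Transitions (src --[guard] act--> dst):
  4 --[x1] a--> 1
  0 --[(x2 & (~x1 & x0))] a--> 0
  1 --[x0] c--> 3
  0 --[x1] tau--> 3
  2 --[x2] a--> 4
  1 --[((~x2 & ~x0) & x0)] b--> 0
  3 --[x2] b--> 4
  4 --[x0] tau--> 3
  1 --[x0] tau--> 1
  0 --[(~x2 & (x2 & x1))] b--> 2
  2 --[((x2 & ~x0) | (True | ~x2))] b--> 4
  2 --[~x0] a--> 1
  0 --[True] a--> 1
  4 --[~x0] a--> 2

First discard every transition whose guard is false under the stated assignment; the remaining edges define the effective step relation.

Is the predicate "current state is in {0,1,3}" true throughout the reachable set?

Allowed set {0,1,3}
Reach set: {0,1,3}
  0: safe
  1: safe
  3: safe

Answer: INVARIANT HOLDS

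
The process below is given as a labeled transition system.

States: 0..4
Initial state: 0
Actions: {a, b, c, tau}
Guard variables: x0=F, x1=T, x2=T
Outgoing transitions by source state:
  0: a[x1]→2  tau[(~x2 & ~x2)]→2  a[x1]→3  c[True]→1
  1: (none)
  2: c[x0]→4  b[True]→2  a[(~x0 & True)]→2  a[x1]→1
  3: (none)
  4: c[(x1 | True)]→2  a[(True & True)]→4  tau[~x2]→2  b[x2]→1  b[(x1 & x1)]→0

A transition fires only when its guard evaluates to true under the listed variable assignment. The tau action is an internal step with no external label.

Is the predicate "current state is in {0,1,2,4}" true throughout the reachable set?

Answer: INVARIANT VIOLATED at state 3

Working:
Allowed set {0,1,2,4}
Reachable = {0,1,2,3}
  0: ok
  1: ok
  2: ok
  3: ✗ unsafe
counterexample path to 3: a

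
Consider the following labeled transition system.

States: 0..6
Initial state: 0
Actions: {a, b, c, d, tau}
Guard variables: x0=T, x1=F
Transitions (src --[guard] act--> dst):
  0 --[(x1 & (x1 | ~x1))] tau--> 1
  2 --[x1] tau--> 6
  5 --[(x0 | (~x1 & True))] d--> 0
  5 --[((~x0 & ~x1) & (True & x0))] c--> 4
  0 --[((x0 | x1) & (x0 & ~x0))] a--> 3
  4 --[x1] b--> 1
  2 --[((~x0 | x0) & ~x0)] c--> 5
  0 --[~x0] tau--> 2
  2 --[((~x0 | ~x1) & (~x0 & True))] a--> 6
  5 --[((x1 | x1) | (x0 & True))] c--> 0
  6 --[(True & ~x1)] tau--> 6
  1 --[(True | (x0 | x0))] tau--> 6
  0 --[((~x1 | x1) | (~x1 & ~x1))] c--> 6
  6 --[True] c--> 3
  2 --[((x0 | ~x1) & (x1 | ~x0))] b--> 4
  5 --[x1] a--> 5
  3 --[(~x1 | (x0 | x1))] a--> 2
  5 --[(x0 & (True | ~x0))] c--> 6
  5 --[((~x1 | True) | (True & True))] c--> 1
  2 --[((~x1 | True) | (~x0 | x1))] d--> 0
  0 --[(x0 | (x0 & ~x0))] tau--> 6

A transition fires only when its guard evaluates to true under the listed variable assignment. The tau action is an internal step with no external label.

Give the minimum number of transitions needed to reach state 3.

Answer: 2

Analysis:
Layered search for 3:
  Layer 0: {0}
  Layer 1: {6}
  Layer 2: {3}
first hit 3 at d=2 via c·c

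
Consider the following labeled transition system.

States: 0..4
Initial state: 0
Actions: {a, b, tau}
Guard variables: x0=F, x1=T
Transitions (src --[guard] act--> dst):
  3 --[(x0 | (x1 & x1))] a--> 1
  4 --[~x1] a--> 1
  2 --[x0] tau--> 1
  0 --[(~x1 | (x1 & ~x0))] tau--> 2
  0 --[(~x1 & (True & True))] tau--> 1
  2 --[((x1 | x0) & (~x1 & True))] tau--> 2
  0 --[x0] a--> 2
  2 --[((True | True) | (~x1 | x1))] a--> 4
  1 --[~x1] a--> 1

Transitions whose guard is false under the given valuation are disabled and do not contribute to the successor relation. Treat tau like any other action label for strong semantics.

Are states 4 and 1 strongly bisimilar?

Answer: BISIMILAR

Working:
Refine partition for ~:
  P[0] = {{0,1,2,3,4}}
  P[1] = {{0},{1,4},{2,3}}
3 equivalence class(es) (converged in 2)
class of 4: {1,4}; class of 1: {1,4}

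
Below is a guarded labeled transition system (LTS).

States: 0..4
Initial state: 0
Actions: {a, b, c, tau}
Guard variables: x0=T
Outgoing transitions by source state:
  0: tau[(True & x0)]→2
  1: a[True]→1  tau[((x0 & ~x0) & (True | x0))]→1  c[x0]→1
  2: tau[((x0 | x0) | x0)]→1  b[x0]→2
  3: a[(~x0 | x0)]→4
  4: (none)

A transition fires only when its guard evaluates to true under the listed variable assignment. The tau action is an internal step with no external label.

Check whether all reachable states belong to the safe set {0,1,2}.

Answer: INVARIANT HOLDS

Trace:
Inv-set: {0,1,2}
Reachable = {0,1,2}
  0: ok
  1: ok
  2: ok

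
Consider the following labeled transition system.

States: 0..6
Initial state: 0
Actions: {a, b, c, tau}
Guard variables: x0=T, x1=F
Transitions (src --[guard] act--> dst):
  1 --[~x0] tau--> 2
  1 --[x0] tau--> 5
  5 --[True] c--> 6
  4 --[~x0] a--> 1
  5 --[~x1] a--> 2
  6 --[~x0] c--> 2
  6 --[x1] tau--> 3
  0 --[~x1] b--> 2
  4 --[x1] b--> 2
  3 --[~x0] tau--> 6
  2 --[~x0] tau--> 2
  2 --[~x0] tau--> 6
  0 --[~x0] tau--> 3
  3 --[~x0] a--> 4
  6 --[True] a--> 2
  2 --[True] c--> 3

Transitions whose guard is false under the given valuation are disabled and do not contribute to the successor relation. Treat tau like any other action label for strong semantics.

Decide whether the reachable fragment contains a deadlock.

Reach set: {0,2,3}
  0: b→2  [1 out]
  2: c→3  [1 out]
  3: ∅  [STUCK]
Path to 3: b·c

Answer: DEADLOCK at state 3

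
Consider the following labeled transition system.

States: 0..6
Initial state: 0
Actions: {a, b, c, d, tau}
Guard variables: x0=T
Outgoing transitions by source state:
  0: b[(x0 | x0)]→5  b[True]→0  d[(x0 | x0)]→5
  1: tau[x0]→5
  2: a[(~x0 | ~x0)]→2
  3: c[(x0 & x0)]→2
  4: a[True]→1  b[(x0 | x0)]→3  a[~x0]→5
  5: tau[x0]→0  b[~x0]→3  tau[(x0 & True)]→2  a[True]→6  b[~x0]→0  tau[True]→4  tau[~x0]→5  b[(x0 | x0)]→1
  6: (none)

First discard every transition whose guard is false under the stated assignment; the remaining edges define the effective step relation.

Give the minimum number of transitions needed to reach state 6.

Answer: 2

Trace:
Layered search for 6:
  depth 0: {0}
  depth 1: {5}
  depth 2: {1,2,4,6}
first hit 6 at d=2 via b·a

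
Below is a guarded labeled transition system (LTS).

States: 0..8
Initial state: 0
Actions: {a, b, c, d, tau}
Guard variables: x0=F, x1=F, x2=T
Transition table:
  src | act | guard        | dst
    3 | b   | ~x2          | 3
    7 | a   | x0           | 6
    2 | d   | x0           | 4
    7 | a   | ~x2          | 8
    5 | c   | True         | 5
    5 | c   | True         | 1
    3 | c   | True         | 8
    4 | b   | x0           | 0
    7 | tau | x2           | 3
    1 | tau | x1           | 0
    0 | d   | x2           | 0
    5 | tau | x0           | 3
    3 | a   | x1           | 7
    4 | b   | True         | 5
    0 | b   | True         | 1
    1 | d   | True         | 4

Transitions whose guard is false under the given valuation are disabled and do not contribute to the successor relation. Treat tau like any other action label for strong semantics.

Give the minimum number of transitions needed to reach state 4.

BFS to 4:
  L0 = {0}
  L1 = {1}
  L2 = {4}
depth(4)=2, e.g. b·d

Answer: 2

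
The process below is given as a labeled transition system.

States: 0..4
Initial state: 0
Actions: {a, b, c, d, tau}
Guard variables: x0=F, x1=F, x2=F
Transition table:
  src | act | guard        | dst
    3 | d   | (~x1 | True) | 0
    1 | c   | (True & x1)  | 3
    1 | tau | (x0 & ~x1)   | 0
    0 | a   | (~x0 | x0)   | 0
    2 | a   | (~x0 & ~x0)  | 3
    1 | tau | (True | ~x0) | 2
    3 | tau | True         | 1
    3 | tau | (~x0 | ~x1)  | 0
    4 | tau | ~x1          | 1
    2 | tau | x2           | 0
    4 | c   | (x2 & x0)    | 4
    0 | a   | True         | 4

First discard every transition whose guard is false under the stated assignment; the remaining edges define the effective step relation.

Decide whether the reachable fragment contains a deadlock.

Answer: DEADLOCK-FREE

Analysis:
Reachable = {0,1,2,3,4}
  0: a→0  a→4  [2 exit(s)]
  1: tau→2  [1 exit(s)]
  2: a→3  [1 exit(s)]
  3: d→0  tau→0  tau→1  [3 exit(s)]
  4: tau→1  [1 exit(s)]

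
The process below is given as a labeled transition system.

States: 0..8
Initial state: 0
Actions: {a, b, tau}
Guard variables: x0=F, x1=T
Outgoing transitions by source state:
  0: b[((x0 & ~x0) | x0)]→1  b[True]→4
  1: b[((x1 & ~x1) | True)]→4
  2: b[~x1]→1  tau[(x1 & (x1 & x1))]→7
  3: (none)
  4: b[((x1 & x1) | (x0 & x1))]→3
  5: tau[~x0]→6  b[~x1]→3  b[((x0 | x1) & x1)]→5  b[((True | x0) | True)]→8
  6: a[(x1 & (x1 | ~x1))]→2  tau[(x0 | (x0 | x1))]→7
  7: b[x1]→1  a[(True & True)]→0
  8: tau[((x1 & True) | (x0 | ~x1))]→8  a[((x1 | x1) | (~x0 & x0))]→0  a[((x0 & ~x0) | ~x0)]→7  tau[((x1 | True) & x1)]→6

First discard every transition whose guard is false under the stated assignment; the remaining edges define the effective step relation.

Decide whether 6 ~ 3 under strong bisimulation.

Bisimulation quotient by refinement:
  round 0: {{0,1,2,3,4,5,6,7,8}}
  round 1: {{0,1,4},{2},{3},{5},{6,8},{7}}
  round 2: {{0,1},{2},{3},{4},{5},{6},{7},{8}}
8 equivalence class(es) (converged in 3)
6∈{6}, 3∈{3}

Answer: NOT BISIMILAR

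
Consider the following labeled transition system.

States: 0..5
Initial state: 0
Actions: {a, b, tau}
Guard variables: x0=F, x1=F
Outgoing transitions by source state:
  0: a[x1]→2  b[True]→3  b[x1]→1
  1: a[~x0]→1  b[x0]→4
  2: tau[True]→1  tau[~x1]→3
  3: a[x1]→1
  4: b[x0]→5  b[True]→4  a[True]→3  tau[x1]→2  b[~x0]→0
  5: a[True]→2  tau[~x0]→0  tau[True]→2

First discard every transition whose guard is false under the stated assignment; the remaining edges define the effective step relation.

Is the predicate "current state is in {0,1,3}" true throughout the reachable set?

Answer: INVARIANT HOLDS

Analysis:
Allowed set {0,1,3}
R = {0,3}
  0: ok
  3: ok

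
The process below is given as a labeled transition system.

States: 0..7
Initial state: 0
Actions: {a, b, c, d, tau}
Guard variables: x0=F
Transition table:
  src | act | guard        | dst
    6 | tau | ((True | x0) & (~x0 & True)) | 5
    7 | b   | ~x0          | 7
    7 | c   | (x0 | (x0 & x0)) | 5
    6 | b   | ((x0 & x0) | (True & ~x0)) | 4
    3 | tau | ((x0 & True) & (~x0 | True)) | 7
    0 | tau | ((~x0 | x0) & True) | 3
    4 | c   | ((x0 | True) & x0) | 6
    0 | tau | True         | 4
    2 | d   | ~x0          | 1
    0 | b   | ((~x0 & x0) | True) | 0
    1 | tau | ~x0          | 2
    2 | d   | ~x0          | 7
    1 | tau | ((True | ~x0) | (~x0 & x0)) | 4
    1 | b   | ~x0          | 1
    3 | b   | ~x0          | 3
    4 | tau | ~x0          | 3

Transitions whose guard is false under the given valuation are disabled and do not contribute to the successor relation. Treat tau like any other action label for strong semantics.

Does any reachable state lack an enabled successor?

R = {0,3,4}
  0: b→0  tau→3  tau→4  [3 out]
  3: b→3  [1 out]
  4: tau→3  [1 out]

Answer: DEADLOCK-FREE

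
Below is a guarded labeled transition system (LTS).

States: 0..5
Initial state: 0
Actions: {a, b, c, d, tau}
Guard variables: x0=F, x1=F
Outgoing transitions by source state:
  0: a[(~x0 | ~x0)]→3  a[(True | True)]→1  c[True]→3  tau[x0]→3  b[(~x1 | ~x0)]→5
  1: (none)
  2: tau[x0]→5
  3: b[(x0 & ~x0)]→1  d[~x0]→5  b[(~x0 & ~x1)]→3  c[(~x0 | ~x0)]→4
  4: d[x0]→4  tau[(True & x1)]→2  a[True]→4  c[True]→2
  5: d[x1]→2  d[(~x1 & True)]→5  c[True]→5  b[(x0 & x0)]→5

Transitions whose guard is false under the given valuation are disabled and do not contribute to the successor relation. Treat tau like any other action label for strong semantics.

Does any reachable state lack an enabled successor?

R = {0,1,2,3,4,5}
  0: a→1  a→3  b→5  c→3  [deg 4]
  1: ∅  [deadlock]
  2: ∅  [deadlock]
  3: b→3  c→4  d→5  [deg 3]
  4: a→4  c→2  [deg 2]
  5: c→5  d→5  [deg 2]
trace reaching 1: a

Answer: DEADLOCK at state 1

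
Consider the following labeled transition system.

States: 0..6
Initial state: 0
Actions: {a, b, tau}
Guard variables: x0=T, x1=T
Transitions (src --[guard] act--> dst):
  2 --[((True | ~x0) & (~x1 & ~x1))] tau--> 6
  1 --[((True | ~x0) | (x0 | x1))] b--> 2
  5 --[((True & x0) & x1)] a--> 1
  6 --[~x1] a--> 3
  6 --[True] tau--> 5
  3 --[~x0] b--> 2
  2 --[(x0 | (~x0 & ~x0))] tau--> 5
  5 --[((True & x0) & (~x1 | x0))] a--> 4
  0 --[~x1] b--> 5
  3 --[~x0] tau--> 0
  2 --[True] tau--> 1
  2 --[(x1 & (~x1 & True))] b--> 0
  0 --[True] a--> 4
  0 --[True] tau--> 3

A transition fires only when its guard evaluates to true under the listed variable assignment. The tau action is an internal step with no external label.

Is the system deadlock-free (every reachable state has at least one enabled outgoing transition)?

Reach set: {0,3,4}
  0: a→4  tau→3  [2 out]
  3: ∅  [STUCK]
  4: ∅  [STUCK]
trace reaching 3: tau

Answer: DEADLOCK at state 3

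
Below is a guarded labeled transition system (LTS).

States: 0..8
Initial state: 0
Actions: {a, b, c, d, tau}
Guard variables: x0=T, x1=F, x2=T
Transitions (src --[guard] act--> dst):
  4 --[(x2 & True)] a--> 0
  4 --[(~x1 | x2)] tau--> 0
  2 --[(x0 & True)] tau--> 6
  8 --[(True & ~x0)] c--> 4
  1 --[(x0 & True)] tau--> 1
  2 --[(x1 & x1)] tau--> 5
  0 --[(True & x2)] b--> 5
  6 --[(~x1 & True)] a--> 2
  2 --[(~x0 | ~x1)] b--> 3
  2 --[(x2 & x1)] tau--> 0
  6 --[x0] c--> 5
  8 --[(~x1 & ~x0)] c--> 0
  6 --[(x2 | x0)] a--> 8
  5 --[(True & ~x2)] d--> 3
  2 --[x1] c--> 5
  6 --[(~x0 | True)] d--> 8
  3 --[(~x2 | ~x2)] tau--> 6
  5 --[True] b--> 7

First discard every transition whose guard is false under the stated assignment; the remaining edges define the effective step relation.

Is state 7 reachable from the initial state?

11 transition(s) survive guard evaluation.
Layer 0: {0}
Layer 1: {5}  total {0,5}
Layer 2: {7}  total {0,5,7}
Reachable = {0,5,7}
trace reaching 7: b·b

Answer: REACHABLE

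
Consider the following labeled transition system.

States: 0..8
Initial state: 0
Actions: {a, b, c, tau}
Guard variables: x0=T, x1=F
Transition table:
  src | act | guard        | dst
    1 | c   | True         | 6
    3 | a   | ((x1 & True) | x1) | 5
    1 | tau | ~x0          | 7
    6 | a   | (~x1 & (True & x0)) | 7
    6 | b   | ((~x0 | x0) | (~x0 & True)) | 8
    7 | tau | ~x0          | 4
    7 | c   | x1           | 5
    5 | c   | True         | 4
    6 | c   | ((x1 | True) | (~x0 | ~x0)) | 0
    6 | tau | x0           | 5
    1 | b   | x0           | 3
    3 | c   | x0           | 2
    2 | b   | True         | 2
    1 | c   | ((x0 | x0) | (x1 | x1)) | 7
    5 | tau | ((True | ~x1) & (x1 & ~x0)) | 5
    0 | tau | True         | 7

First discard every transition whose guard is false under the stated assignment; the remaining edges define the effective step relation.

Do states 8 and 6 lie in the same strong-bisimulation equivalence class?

Answer: NOT BISIMILAR

Working:
Refine partition for ~:
  P[0] = {{0,1,2,3,4,5,6,7,8}}
  P[1] = {{0},{1},{2},{3,5},{4,7,8},{6}}
  P[2] = {{0},{1},{2},{3},{4,7,8},{5},{6}}
7 equivalence class(es) (converged in 3)
[8]={4,7,8}  [6]={6}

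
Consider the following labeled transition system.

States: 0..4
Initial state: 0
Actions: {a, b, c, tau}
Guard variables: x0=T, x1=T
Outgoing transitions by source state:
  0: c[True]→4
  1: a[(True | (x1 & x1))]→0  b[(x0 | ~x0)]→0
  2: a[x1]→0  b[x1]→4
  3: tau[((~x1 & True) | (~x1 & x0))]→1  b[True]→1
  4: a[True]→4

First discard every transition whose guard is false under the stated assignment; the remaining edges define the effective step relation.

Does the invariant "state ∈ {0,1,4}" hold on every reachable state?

Answer: INVARIANT HOLDS

Working:
Safe = {0,1,4}
R = {0,4}
  0: ✓
  4: ✓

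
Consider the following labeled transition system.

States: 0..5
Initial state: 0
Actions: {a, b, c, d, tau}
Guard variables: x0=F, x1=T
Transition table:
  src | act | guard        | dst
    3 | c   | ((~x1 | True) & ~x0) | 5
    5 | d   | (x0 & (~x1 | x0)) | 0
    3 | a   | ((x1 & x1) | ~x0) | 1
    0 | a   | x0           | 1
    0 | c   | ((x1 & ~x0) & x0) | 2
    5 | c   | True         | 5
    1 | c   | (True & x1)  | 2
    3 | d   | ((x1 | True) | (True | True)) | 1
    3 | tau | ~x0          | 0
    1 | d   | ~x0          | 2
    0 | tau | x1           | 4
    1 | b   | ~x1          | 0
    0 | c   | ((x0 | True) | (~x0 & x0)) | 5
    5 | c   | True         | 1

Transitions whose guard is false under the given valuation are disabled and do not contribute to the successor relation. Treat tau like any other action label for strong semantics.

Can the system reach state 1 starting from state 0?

After dropping false guards: 10 live edges.
L0 = {0}
L1 = {4,5}  now seen {0,4,5}
L2 = {1}  now seen {0,1,4,5}
L3 = {2}  now seen {0,1,2,4,5}
R = {0,1,2,4,5}
witness 1: c·c

Answer: REACHABLE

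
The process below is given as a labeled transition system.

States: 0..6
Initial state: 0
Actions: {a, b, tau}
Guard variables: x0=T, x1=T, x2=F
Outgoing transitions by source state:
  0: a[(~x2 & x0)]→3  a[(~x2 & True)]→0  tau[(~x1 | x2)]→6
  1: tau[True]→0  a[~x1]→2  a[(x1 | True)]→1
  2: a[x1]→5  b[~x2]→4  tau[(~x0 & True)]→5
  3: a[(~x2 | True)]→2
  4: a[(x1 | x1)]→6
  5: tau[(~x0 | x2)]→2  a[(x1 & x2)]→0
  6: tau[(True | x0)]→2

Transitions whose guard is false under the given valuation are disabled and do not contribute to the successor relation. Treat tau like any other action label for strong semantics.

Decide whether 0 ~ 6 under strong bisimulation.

Answer: NOT BISIMILAR

Trace:
Compute ~ classes (split until stable):
  round 0: {{0,1,2,3,4,5,6}}
  round 1: {{0,3,4},{1},{2},{5},{6}}
  round 2: {{0},{1},{2},{3},{4},{5},{6}}
Fixed point at round 3; 7 class(es).
[0]={0}  [6]={6}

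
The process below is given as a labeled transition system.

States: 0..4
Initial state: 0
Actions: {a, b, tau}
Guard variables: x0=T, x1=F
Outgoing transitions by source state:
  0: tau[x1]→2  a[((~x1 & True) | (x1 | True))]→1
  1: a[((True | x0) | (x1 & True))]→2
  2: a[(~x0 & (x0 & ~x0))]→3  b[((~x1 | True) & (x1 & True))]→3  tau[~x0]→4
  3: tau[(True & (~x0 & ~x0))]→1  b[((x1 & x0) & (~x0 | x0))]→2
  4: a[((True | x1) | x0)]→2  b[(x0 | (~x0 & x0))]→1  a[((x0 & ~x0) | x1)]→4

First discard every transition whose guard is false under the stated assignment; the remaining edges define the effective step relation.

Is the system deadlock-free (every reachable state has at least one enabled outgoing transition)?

Answer: DEADLOCK at state 2

Trace:
Reach set: {0,1,2}
  0: a→1  [1 exit(s)]
  1: a→2  [1 exit(s)]
  2: ∅  [STUCK]
witness 2: a·a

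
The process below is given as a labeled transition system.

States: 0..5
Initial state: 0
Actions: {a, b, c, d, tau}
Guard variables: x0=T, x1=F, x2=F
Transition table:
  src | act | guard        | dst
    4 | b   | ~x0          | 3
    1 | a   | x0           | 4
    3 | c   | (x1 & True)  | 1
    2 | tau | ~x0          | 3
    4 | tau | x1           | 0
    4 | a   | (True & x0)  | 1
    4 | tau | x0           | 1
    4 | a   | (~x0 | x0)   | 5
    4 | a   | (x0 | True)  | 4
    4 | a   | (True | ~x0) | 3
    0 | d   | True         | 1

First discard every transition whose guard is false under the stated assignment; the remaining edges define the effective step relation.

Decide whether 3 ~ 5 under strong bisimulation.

Compute ~ classes (split until stable):
  P[0] = {{0,1,2,3,4,5}}
  P[1] = {{0},{1},{2,3,5},{4}}
Fixed point at round 2; 4 class(es).
3∈{2,3,5}, 5∈{2,3,5}

Answer: BISIMILAR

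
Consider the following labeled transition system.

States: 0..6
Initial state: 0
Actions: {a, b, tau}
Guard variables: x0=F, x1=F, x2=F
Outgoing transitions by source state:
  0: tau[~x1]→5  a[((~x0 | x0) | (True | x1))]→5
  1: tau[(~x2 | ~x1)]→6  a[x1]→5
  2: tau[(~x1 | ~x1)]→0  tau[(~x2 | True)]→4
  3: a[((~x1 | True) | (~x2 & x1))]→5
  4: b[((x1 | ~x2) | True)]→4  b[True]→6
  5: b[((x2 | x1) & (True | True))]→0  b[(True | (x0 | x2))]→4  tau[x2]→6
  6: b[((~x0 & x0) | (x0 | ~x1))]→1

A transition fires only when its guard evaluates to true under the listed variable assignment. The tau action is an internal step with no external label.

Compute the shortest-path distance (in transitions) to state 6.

Answer: 3

Working:
Layered search for 6:
  Layer 0: {0}
  Layer 1: {5}
  Layer 2: {4}
  Layer 3: {6}
depth(6)=3, e.g. a·b·b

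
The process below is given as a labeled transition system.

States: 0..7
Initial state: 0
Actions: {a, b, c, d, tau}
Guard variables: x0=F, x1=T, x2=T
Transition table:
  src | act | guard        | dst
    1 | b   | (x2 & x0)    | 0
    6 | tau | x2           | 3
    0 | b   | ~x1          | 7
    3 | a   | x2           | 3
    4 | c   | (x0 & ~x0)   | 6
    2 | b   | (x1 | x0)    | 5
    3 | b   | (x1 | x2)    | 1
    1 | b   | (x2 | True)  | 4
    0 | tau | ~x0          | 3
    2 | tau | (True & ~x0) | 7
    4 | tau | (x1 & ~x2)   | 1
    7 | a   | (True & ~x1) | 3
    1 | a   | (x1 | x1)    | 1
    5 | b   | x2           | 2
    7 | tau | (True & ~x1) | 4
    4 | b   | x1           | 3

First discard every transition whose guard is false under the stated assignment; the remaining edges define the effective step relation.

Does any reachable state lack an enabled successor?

Answer: DEADLOCK-FREE

Working:
Reachable = {0,1,3,4}
  0: tau→3  [1 exit(s)]
  1: a→1  b→4  [2 exit(s)]
  3: a→3  b→1  [2 exit(s)]
  4: b→3  [1 exit(s)]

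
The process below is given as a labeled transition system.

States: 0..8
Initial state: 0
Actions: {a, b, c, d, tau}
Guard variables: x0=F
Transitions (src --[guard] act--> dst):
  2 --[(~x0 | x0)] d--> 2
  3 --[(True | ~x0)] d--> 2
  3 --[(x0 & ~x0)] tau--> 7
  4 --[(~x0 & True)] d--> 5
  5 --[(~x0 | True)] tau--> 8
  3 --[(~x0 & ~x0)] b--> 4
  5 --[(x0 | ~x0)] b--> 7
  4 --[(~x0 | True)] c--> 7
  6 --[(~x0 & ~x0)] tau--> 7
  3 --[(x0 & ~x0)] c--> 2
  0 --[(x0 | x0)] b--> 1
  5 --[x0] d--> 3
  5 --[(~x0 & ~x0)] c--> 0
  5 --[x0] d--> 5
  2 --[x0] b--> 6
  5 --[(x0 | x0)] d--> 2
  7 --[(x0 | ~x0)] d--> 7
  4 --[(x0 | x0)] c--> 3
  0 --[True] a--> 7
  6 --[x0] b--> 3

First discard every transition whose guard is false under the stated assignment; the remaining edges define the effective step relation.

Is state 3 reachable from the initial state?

Answer: UNREACHABLE

Analysis:
Guard filter leaves 11 enabled edge(s).
Layer 0: {0}
Layer 1: {7}  total {0,7}
Reach set: {0,7}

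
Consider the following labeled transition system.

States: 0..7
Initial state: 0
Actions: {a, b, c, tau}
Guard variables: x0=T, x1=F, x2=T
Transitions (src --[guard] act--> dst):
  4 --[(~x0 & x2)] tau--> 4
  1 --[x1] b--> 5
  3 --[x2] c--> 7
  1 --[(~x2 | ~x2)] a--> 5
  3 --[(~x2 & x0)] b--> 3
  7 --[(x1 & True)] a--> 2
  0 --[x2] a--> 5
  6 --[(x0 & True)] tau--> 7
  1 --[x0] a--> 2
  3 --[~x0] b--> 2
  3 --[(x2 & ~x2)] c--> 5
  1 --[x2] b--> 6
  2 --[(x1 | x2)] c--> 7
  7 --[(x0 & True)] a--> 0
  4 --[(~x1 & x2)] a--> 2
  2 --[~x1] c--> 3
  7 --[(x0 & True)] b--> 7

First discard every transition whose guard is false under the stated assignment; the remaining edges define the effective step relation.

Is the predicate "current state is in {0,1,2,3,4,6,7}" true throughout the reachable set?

Allowed set {0,1,2,3,4,6,7}
R = {0,5}
  0: ok
  5: outside
counterexample path to 5: a

Answer: INVARIANT VIOLATED at state 5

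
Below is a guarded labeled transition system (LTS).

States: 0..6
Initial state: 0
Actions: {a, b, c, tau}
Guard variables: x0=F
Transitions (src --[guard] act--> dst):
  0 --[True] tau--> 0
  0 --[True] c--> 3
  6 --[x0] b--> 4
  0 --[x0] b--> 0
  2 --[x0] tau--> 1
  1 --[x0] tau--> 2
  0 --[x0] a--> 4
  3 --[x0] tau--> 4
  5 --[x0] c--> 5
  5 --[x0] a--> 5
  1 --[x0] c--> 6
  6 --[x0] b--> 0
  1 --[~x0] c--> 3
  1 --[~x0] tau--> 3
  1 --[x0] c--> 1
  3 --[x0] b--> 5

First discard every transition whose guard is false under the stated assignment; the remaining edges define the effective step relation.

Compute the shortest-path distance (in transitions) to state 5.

Answer: UNREACHABLE

Analysis:
Layered search for 5:
  depth 0: {0}
  depth 1: {3}
5 never appears.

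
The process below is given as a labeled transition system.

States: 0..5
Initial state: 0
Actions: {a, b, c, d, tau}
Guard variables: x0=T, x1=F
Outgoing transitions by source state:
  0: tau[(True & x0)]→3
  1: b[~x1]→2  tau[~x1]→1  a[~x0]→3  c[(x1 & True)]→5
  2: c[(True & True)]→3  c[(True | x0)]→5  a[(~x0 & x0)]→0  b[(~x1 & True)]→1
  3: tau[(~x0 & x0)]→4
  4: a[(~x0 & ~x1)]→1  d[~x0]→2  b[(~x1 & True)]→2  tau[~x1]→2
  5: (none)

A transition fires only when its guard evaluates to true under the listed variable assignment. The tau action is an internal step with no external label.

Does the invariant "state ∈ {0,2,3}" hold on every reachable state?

Inv-set: {0,2,3}
Reach set: {0,3}
  0: ✓
  3: ✓

Answer: INVARIANT HOLDS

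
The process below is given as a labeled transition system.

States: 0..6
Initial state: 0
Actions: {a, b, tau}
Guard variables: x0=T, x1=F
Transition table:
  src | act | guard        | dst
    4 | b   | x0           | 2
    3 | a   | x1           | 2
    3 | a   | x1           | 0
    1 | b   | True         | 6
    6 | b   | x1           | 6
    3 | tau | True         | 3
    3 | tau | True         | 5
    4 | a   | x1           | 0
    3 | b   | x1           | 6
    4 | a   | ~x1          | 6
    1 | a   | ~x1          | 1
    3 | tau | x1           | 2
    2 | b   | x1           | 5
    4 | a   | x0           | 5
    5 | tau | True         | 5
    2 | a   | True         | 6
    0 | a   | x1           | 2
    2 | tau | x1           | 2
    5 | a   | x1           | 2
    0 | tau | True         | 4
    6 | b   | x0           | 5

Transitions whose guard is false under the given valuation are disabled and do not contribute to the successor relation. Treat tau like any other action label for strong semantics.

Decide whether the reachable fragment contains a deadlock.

Reachable = {0,2,4,5,6}
  0: tau→4  [1 exit(s)]
  2: a→6  [1 exit(s)]
  4: a→5  a→6  b→2  [3 exit(s)]
  5: tau→5  [1 exit(s)]
  6: b→5  [1 exit(s)]

Answer: DEADLOCK-FREE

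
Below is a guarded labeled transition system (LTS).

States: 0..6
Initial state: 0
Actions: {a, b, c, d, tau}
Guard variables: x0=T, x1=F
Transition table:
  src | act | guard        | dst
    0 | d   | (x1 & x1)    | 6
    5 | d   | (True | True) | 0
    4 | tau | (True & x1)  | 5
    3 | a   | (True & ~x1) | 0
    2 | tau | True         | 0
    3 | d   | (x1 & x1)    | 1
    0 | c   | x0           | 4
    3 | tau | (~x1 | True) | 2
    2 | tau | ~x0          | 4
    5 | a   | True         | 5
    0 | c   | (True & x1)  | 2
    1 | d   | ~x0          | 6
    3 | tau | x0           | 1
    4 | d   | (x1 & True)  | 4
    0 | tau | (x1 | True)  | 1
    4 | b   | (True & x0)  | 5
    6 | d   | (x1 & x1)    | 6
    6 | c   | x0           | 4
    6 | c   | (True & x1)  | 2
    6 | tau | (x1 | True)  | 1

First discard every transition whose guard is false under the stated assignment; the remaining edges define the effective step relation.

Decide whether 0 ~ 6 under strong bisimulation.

Answer: BISIMILAR

Trace:
Compute ~ classes (split until stable):
  π0 = {{0,1,2,3,4,5,6}}
  π1 = {{0,6},{1},{2},{3},{4},{5}}
6 equivalence class(es) (converged in 2)
0∈{0,6}, 6∈{0,6}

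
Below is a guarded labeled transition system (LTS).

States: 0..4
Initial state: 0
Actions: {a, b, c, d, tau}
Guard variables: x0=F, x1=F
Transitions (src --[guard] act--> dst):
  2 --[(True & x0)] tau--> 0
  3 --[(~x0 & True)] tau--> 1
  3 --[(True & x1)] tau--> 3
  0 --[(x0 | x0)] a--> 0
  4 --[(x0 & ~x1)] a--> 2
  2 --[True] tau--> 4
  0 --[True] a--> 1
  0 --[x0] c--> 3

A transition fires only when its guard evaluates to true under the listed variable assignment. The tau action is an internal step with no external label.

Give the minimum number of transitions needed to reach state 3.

Breadth-first toward 3:
  Layer 0: {0}
  Layer 1: {1}
3 never appears.

Answer: UNREACHABLE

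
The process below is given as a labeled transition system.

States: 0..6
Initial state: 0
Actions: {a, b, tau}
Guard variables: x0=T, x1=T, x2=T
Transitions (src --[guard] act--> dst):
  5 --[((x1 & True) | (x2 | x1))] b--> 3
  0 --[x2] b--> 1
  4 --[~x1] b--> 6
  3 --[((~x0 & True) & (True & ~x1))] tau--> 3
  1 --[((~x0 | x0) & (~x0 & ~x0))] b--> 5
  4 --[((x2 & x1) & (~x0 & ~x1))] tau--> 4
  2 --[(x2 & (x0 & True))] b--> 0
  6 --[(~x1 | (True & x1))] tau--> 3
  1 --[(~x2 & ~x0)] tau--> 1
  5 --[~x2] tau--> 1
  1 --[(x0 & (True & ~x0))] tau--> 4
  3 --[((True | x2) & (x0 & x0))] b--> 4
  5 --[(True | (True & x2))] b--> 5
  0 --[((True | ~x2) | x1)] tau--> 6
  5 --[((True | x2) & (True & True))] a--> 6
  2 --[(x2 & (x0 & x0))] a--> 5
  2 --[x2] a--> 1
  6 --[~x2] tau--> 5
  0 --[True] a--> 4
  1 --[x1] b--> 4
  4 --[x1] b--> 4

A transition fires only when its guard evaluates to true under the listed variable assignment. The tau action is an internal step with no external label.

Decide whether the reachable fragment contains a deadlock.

R = {0,1,3,4,6}
  0: a→4  b→1  tau→6  [3 exit(s)]
  1: b→4  [1 exit(s)]
  3: b→4  [1 exit(s)]
  4: b→4  [1 exit(s)]
  6: tau→3  [1 exit(s)]

Answer: DEADLOCK-FREE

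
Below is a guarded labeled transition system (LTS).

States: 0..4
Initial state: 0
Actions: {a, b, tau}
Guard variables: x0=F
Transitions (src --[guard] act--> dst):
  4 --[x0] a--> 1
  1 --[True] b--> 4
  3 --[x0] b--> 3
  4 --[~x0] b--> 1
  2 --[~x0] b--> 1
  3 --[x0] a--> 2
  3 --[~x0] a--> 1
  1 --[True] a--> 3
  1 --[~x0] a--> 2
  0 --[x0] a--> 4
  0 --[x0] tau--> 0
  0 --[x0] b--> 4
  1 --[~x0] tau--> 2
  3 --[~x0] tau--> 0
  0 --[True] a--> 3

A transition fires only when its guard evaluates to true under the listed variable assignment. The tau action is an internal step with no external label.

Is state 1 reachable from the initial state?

Guard filter leaves 9 enabled edge(s).
Layer 0: {0}
Layer 1: {3}  total {0,3}
Layer 2: {1}  total {0,1,3}
Layer 3: {2,4}  total {0,1,2,3,4}
R = {0,1,2,3,4}
witness 1: a·a

Answer: REACHABLE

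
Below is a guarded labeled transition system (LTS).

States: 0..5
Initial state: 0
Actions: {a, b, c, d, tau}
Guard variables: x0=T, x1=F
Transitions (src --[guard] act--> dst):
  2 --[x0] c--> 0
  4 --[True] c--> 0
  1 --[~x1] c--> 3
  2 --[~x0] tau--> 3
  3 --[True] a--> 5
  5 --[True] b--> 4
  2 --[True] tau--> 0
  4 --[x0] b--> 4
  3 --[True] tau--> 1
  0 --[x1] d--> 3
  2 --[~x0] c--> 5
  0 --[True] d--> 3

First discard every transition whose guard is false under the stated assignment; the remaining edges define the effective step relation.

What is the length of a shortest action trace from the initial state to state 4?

Layered search for 4:
  Layer 0: {0}
  Layer 1: {3}
  Layer 2: {1,5}
  Layer 3: {4}
depth(4)=3, e.g. d·a·b

Answer: 3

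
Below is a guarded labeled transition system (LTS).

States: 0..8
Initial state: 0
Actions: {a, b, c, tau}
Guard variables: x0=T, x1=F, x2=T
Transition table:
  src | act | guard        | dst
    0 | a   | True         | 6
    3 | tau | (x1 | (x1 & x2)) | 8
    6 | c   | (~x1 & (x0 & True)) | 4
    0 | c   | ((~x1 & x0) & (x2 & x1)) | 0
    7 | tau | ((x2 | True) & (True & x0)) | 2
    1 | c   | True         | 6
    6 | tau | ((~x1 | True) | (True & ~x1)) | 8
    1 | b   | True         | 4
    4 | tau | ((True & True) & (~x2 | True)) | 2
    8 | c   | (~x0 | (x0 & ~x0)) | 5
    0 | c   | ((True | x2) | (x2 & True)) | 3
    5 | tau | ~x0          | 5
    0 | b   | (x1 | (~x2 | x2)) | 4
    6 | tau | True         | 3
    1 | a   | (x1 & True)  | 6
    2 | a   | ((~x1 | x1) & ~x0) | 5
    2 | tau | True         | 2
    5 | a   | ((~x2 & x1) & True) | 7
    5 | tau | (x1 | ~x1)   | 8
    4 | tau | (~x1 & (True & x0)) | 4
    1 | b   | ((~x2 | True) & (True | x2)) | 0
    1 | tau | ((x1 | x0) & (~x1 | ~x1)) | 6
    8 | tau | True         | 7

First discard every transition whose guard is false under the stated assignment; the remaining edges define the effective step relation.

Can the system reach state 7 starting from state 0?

16 transition(s) survive guard evaluation.
Layer 0: {0}
Layer 1: {3,4,6}  now seen {0,3,4,6}
Layer 2: {2,8}  now seen {0,2,3,4,6,8}
Layer 3: {7}  now seen {0,2,3,4,6,7,8}
Reachable = {0,2,3,4,6,7,8}
witness 7: a·tau·tau

Answer: REACHABLE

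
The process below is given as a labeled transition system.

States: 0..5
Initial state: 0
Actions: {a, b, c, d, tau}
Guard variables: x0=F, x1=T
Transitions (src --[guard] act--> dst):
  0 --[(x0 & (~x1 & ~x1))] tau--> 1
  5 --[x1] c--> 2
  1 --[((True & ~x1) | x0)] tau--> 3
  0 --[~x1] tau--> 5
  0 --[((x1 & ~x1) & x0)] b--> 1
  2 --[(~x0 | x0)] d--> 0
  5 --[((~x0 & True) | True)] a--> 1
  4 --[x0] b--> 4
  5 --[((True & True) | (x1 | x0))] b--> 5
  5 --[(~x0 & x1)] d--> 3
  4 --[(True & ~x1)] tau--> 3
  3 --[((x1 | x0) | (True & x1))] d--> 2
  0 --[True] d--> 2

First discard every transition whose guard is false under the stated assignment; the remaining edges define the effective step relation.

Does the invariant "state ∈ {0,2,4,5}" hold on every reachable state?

Safe = {0,2,4,5}
Reach set: {0,2}
  0: ok
  2: ok

Answer: INVARIANT HOLDS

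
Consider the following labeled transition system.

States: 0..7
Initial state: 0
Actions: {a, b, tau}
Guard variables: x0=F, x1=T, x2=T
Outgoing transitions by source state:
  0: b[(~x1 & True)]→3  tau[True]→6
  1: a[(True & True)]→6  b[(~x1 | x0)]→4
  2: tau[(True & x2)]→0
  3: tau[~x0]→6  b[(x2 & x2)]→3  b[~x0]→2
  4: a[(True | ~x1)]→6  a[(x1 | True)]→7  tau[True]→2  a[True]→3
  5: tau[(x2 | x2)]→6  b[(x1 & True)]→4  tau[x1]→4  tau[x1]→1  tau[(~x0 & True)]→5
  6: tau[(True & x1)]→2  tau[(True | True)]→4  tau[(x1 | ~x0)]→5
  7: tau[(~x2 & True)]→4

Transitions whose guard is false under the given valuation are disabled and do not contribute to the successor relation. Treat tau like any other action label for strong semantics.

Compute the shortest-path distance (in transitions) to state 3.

Answer: 3

Analysis:
BFS to 3:
  depth 0: {0}
  depth 1: {6}
  depth 2: {2,4,5}
  depth 3: {1,3,7}
depth(3)=3, e.g. tau·tau·a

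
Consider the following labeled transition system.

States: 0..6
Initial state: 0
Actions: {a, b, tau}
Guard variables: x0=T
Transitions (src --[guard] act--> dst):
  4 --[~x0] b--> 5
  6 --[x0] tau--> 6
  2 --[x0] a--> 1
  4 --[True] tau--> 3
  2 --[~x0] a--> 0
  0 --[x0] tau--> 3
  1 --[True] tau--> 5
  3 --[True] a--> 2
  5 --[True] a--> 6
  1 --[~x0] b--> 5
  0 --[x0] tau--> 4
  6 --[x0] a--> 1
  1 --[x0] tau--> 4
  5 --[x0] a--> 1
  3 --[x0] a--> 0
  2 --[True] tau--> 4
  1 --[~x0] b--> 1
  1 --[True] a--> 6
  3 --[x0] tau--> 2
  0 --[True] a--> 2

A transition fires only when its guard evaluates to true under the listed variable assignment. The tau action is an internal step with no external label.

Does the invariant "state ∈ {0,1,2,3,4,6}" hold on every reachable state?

Allowed set {0,1,2,3,4,6}
Reach set: {0,1,2,3,4,5,6}
  0: safe
  1: safe
  2: safe
  3: safe
  4: safe
  5: outside
  6: safe
counterexample path to 5: a·a·tau

Answer: INVARIANT VIOLATED at state 5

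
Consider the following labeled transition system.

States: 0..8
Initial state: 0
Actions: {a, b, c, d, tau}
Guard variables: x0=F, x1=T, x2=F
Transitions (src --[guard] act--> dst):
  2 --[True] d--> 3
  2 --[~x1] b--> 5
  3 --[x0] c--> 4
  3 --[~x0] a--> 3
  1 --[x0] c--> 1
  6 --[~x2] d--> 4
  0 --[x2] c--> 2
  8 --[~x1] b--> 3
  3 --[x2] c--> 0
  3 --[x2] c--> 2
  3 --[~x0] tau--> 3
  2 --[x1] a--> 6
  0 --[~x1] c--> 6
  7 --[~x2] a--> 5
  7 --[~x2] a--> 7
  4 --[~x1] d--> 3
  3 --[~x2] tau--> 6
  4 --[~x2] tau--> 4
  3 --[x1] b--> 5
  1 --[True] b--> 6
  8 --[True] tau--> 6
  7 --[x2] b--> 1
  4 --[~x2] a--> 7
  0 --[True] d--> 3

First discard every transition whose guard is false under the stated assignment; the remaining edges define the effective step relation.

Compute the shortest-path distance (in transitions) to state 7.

BFS to 7:
  depth 0: {0}
  depth 1: {3}
  depth 2: {5,6}
  depth 3: {4}
  depth 4: {7}
depth(7)=4, e.g. d·tau·d·a

Answer: 4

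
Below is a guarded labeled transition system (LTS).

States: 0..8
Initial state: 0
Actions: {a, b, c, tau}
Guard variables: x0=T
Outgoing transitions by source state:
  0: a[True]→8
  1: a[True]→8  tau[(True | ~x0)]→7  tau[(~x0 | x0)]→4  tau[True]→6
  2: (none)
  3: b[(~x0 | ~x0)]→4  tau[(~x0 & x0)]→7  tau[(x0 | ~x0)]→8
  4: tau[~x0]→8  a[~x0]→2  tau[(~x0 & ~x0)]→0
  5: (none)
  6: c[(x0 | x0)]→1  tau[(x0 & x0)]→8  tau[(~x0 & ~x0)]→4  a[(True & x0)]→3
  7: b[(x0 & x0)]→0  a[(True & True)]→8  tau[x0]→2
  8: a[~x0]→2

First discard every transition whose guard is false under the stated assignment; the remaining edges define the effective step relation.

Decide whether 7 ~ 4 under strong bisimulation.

Bisimulation quotient by refinement:
  P[0] = {{0,1,2,3,4,5,6,7,8}}
  P[1] = {{0},{1},{2,4,5,8},{3},{6},{7}}
Fixed point at round 2; 6 class(es).
class of 7: {7}; class of 4: {2,4,5,8}

Answer: NOT BISIMILAR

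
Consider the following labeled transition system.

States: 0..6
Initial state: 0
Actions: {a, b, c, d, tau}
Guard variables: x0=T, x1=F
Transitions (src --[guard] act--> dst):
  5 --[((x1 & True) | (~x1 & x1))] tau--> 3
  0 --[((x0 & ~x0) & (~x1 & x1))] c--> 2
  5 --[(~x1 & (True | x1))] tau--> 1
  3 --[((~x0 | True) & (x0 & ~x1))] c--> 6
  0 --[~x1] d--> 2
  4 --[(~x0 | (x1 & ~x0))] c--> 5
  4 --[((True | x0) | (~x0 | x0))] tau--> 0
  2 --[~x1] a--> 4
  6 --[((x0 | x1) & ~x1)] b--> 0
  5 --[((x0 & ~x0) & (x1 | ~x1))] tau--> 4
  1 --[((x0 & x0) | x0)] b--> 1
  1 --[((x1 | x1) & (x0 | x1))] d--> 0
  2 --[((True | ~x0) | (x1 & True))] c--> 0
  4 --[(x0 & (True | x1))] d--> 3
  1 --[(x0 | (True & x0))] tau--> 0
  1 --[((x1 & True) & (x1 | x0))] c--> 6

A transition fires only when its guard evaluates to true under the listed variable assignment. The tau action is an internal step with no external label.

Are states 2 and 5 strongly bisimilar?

Answer: NOT BISIMILAR

Trace:
Refine partition for ~:
  π0 = {{0,1,2,3,4,5,6}}
  π1 = {{0},{1},{2},{3},{4},{5},{6}}
7 equivalence class(es) (converged in 2)
[2]={2}  [5]={5}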